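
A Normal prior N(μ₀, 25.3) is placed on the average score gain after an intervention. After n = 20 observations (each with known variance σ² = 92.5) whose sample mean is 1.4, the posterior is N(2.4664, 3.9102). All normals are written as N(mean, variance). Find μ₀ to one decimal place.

μ₀ = 8.3

With known observation variance, the Normal–Normal posterior has precision τ_n = τ₀ + n/σ² and mean μ_n = (τ₀μ₀ + (n/σ²)x̄)/τ_n.
Here τ₀ = 1/25.3 = 0.039526 and τ_data = 20/92.5 = 0.216216, so τ_n = 0.255742.
Rearranging for μ₀: μ₀ = (μ_n·τ_n − τ_data·x̄)/τ₀ = (2.4664·0.255742 − 0.216216·1.4) / 0.039526 = 0.328060/0.039526 ≈ 8.3.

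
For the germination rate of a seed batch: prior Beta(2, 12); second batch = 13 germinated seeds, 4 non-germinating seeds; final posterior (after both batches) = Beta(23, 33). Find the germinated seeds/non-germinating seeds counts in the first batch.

8 germinated seeds and 17 non-germinating seeds

Because Beta–binomial updating is additive in the counts, the combined data contributed (α_post−α_prior, β_post−β_prior) successes and failures.
Total across both batches: 23−2=21 germinated seeds, 33−12=21 non-germinating seeds.
Subtract the second batch: 21−13=8 germinated seeds and 21−4=17 non-germinating seeds.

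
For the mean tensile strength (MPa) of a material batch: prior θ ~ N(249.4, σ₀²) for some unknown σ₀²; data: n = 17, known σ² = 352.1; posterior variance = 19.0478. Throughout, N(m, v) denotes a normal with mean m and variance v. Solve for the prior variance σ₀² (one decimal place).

For the Normal–Normal model with known σ², precisions add: τ_n = τ₀ + n/σ².
So 1/σ₀² = 1/19.0478 − 17/352.1 = 0.052500 − 0.048282 = 0.004218.
Hence σ₀² = 1/0.004218 ≈ 237.1.

σ₀² = 237.1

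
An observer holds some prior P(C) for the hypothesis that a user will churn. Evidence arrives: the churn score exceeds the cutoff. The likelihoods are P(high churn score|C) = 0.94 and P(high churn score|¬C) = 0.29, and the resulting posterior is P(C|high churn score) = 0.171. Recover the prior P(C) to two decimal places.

In odds form, posterior odds = prior odds × likelihood ratio, so prior odds = posterior odds ÷ LR.
Posterior odds = 0.171/(1−0.171) = 0.2063. LR = 0.94/0.29 = 3.2414.
Prior odds = 0.2063/3.2414 = 0.0636, so P(C) = 0.0636/(1+0.0636) ≈ 0.06.

P(C) = 0.06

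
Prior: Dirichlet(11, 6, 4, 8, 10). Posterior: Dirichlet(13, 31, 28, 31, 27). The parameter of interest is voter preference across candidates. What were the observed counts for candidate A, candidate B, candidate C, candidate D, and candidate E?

counts (2, 25, 24, 23, 17)

For a Dirichlet(α) prior with multinomial counts c, the posterior is Dirichlet(α + c) componentwise.
Counts are posterior − prior componentwise: 13−11=2, 31−6=25, 28−4=24, 31−8=23, 27−10=17.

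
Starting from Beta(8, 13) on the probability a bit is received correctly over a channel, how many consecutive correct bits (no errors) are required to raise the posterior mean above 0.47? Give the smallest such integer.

k = 4

After k correct bits and 0 errors the posterior is Beta(8+k, 13), with mean (8+k)/(8+13+k).
Set (8+k)/(21+k) > 0.47 and solve: k > (0.47·21 − 8)/(1 − 0.47) = 3.528.
The smallest integer exceeding 3.528 is 4, and checking k=4: (12)/(25) = 0.4800 > 0.47.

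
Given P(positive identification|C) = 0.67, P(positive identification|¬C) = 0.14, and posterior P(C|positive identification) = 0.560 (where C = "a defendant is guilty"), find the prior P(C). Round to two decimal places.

P(C) = 0.21

In odds form, posterior odds = prior odds × likelihood ratio, so prior odds = posterior odds ÷ LR.
Posterior odds = 0.560/(1−0.560) = 1.2727. LR = 0.67/0.14 = 4.7857.
Prior odds = 1.2727/4.7857 = 0.2659, so P(C) = 0.2659/(1+0.2659) ≈ 0.21.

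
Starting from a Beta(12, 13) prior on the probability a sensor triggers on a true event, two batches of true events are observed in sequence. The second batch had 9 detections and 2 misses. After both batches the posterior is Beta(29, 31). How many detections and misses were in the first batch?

Sequential conjugate updates are equivalent to a single update on the pooled data, so total successes = posterior α − prior α and total failures = posterior β − prior β.
Total across both batches: 29−12=17 detections, 31−13=18 misses.
Subtract the second batch: 17−9=8 detections and 18−2=16 misses.

8 detections and 16 misses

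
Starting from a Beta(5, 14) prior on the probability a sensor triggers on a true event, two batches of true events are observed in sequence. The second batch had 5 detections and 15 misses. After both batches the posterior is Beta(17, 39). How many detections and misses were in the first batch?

Because Beta–binomial updating is additive in the counts, the combined data contributed (α_post−α_prior, β_post−β_prior) successes and failures.
Total across both batches: 17−5=12 detections, 39−14=25 misses.
Subtract the second batch: 12−5=7 detections and 25−15=10 misses.

7 detections and 10 misses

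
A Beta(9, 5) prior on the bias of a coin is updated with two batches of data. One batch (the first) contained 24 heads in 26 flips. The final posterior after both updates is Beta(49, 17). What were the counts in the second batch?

16 heads and 10 tails

Because Beta–binomial updating is additive in the counts, the combined data contributed (α_post−α_prior, β_post−β_prior) successes and failures.
Total across both batches: 49−9=40 heads, 17−5=12 tails.
Subtract the first batch: 40−24=16 heads and 12−2=10 tails.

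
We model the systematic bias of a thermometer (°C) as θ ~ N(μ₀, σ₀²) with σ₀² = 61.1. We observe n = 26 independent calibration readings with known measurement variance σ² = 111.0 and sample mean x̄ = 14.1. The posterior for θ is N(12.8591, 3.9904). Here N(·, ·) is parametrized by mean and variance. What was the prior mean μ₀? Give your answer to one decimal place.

μ₀ = -4.9

With known observation variance, the Normal–Normal posterior has precision τ_n = τ₀ + n/σ² and mean μ_n = (τ₀μ₀ + (n/σ²)x̄)/τ_n.
Here τ₀ = 1/61.1 = 0.016367 and τ_data = 26/111.0 = 0.234234, so τ_n = 0.250601.
Rearranging for μ₀: μ₀ = (μ_n·τ_n − τ_data·x̄)/τ₀ = (12.8591·0.250601 − 0.234234·14.1) / 0.016367 = -0.080196/0.016367 ≈ -4.9.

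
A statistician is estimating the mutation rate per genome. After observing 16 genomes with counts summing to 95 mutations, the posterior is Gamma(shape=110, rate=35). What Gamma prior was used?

Gamma–Poisson conjugacy: posterior shape = α + Σxᵢ, posterior rate = β + n.
So α = 110 − 95 = 15 and β = 35 − 16 = 19.

Gamma(shape=15, rate=19)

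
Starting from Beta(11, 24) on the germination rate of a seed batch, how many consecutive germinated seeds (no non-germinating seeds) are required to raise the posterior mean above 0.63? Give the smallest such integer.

k = 30

After k germinated seeds and 0 non-germinating seeds the posterior is Beta(11+k, 24), with mean (11+k)/(11+24+k).
Set (11+k)/(35+k) > 0.63 and solve: k > (0.63·35 − 11)/(1 − 0.63) = 29.865.
The smallest integer exceeding 29.865 is 30.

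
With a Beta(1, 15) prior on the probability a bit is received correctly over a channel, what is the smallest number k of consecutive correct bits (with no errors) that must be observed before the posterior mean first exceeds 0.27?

k = 5

After k correct bits and 0 errors the posterior is Beta(1+k, 15), with mean (1+k)/(1+15+k).
Set (1+k)/(16+k) > 0.27 and solve: k > (0.27·16 − 1)/(1 − 0.27) = 4.548.
The smallest integer exceeding 4.548 is 5.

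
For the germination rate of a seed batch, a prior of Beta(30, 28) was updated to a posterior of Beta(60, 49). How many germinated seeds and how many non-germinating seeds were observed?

30 germinated seeds and 21 non-germinating seeds

Beta is conjugate to the binomial likelihood: posterior = Beta(α+s, β+f).
Match parameters: s=60−30=30, f=49−28=21.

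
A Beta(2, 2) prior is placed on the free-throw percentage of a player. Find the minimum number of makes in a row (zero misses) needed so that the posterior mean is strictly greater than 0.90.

k = 17

After k makes and 0 misses the posterior is Beta(2+k, 2), with mean (2+k)/(2+2+k).
Set (2+k)/(4+k) > 0.90 and solve: k > (0.90·4 − 2)/(1 − 0.90) = 16.000.
The smallest integer exceeding 16.000 is 17.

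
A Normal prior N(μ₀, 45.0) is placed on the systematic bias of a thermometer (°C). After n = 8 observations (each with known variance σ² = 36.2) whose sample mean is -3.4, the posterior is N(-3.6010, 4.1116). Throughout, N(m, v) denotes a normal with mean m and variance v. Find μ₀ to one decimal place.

With known observation variance, the Normal–Normal posterior has precision τ_n = τ₀ + n/σ² and mean μ_n = (τ₀μ₀ + (n/σ²)x̄)/τ_n.
Here τ₀ = 1/45.0 = 0.022222 and τ_data = 8/36.2 = 0.220994, so τ_n = 0.243216.
Rearranging for μ₀: μ₀ = (μ_n·τ_n − τ_data·x̄)/τ₀ = (-3.6010·0.243216 − 0.220994·-3.4) / 0.022222 = -0.124441/0.022222 ≈ -5.6.

μ₀ = -5.6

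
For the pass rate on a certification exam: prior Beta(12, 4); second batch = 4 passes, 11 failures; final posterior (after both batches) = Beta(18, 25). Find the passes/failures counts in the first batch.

2 passes and 10 failures

Sequential conjugate updates are equivalent to a single update on the pooled data, so total successes = posterior α − prior α and total failures = posterior β − prior β.
Total across both batches: 18−12=6 passes, 25−4=21 failures.
Subtract the second batch: 6−4=2 passes and 21−11=10 failures.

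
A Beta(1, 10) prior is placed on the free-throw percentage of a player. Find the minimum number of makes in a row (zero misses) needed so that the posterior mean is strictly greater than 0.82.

k = 45

After k makes and 0 misses the posterior is Beta(1+k, 10), with mean (1+k)/(1+10+k).
Set (1+k)/(11+k) > 0.82 and solve: k > (0.82·11 − 1)/(1 − 0.82) = 44.556.
The smallest integer exceeding 44.556 is 45.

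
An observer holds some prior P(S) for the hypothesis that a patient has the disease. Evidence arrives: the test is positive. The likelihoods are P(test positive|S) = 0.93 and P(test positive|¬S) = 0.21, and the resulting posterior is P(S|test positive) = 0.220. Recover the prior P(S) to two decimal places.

In odds form, posterior odds = prior odds × likelihood ratio, so prior odds = posterior odds ÷ LR.
Posterior odds = 0.220/(1−0.220) = 0.2821. LR = 0.93/0.21 = 4.4286.
Prior odds = 0.2821/4.4286 = 0.0637, so P(S) = 0.0637/(1+0.0637) ≈ 0.06.

P(S) = 0.06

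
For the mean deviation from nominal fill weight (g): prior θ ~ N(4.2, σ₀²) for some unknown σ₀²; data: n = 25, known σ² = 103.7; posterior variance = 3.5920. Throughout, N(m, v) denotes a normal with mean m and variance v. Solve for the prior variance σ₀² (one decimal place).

σ₀² = 26.8

Posterior precision equals prior precision plus data precision: 1/σ_n² = 1/σ₀² + n/σ².
So 1/σ₀² = 1/3.5920 − 25/103.7 = 0.278396 − 0.241080 = 0.037316.
Hence σ₀² = 1/0.037316 ≈ 26.8.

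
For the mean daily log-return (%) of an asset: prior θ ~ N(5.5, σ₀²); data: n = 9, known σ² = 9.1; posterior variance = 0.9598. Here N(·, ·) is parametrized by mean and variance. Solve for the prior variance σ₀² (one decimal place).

σ₀² = 18.9

Posterior precision equals prior precision plus data precision: 1/σ_n² = 1/σ₀² + n/σ².
So 1/σ₀² = 1/0.9598 − 9/9.1 = 1.041884 − 0.989011 = 0.052873.
Hence σ₀² = 1/0.052873 ≈ 18.9.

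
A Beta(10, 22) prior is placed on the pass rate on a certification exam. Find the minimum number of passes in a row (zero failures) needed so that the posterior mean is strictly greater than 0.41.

After k passes and 0 failures the posterior is Beta(10+k, 22), with mean (10+k)/(10+22+k).
Set (10+k)/(32+k) > 0.41 and solve: k > (0.41·32 − 10)/(1 − 0.41) = 5.288.
The smallest integer exceeding 5.288 is 6, and checking k=6: (16)/(38) = 0.4211 > 0.41.

k = 6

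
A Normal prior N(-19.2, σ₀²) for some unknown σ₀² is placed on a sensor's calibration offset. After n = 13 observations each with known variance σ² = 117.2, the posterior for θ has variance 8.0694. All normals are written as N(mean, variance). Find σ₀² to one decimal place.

σ₀² = 76.9

For the Normal–Normal model with known σ², precisions add: τ_n = τ₀ + n/σ².
So 1/σ₀² = 1/8.0694 − 13/117.2 = 0.123925 − 0.110922 = 0.013003.
Hence σ₀² = 1/0.013003 ≈ 76.9.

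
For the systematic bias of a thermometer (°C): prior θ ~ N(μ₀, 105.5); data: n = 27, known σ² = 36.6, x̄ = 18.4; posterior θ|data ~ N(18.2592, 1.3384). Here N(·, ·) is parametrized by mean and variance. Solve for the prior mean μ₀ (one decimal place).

The posterior mean is a precision-weighted average: μ_n = (τ₀μ₀ + τ_data·x̄)/(τ₀+τ_data), with τ₀=1/σ₀² and τ_data=n/σ².
Here τ₀ = 1/105.5 = 0.009479 and τ_data = 27/36.6 = 0.737705, so τ_n = 0.747184.
Rearranging for μ₀: μ₀ = (μ_n·τ_n − τ_data·x̄)/τ₀ = (18.2592·0.747184 − 0.737705·18.4) / 0.009479 = 0.069210/0.009479 ≈ 7.3.

μ₀ = 7.3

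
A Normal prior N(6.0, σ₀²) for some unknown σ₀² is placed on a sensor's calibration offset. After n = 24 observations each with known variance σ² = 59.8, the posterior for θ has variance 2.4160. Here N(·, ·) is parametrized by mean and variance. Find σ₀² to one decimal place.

For the Normal–Normal model with known σ², precisions add: τ_n = τ₀ + n/σ².
So 1/σ₀² = 1/2.4160 − 24/59.8 = 0.413907 − 0.401338 = 0.012569.
Hence σ₀² = 1/0.012569 ≈ 79.6.

σ₀² = 79.6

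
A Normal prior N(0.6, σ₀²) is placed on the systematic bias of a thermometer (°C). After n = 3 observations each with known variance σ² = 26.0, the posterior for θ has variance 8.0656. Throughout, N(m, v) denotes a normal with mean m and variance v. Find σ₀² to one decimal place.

σ₀² = 116.3

Posterior precision equals prior precision plus data precision: 1/σ_n² = 1/σ₀² + n/σ².
So 1/σ₀² = 1/8.0656 − 3/26.0 = 0.123983 − 0.115385 = 0.008598.
Hence σ₀² = 1/0.008598 ≈ 116.3.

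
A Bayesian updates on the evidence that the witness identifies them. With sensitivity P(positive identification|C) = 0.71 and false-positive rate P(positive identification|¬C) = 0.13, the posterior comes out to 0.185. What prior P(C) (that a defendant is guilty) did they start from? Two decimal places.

P(C) = 0.04

Bayes' rule in odds form gives O(C|E) = O(C)·[P(E|C)/P(E|¬C)], hence O(C) = O(C|E)/LR.
Posterior odds = 0.185/(1−0.185) = 0.2270. LR = 0.71/0.13 = 5.4615.
Prior odds = 0.2270/5.4615 = 0.0416, so P(C) = 0.0416/(1+0.0416) ≈ 0.04.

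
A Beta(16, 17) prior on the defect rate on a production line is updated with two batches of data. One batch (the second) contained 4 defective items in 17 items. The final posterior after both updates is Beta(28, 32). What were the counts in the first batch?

Because Beta–binomial updating is additive in the counts, the combined data contributed (α_post−α_prior, β_post−β_prior) successes and failures.
Total across both batches: 28−16=12 defective items, 32−17=15 good items.
Subtract the second batch: 12−4=8 defective items and 15−13=2 good items.

8 defective items and 2 good items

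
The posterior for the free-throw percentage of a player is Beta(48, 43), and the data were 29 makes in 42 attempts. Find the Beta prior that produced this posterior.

Beta(19, 30)

Beta is conjugate to the binomial likelihood: posterior = Beta(a+s, b+f).
Subtract the data counts: 48−29=19, 43−13=30.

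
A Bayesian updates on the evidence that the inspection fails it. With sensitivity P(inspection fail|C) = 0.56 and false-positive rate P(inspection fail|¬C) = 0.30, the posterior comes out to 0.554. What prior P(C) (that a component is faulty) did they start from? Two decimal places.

Bayes' rule in odds form gives O(C|E) = O(C)·[P(E|C)/P(E|¬C)], hence O(C) = O(C|E)/LR.
Posterior odds = 0.554/(1−0.554) = 1.2422. LR = 0.56/0.30 = 1.8667.
Prior odds = 1.2422/1.8667 = 0.6655, so P(C) = 0.6655/(1+0.6655) ≈ 0.40.

P(C) = 0.40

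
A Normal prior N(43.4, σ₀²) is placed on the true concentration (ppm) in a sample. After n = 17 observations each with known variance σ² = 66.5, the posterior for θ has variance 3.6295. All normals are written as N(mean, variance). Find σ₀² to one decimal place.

For the Normal–Normal model with known σ², precisions add: τ_n = τ₀ + n/σ².
So 1/σ₀² = 1/3.6295 − 17/66.5 = 0.275520 − 0.255639 = 0.019881.
Hence σ₀² = 1/0.019881 ≈ 50.3.

σ₀² = 50.3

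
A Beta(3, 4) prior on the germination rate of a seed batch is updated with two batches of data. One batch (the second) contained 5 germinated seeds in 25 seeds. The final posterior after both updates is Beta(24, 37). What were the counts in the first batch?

Sequential conjugate updates are equivalent to a single update on the pooled data, so total successes = posterior α − prior α and total failures = posterior β − prior β.
Total across both batches: 24−3=21 germinated seeds, 37−4=33 non-germinating seeds.
Subtract the second batch: 21−5=16 germinated seeds and 33−20=13 non-germinating seeds.

16 germinated seeds and 13 non-germinating seeds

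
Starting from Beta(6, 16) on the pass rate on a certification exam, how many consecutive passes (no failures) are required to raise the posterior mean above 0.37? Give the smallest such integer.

After k passes and 0 failures the posterior is Beta(6+k, 16), with mean (6+k)/(6+16+k).
Set (6+k)/(22+k) > 0.37 and solve: k > (0.37·22 − 6)/(1 − 0.37) = 3.397.
The smallest integer exceeding 3.397 is 4.

k = 4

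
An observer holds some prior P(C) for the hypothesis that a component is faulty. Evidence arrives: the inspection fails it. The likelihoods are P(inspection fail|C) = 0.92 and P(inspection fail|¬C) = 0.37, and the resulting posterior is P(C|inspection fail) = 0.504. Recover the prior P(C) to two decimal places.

P(C) = 0.29

In odds form, posterior odds = prior odds × likelihood ratio, so prior odds = posterior odds ÷ LR.
Posterior odds = 0.504/(1−0.504) = 1.0161. LR = 0.92/0.37 = 2.4865.
Prior odds = 1.0161/2.4865 = 0.4086, so P(C) = 0.4086/(1+0.4086) ≈ 0.29.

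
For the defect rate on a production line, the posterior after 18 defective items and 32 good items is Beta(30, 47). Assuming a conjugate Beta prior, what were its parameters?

Under Beta–binomial conjugacy the posterior parameters are (α+s, β+f).
Subtract the data counts: 30−18=12, 47−32=15.

Beta(12, 15)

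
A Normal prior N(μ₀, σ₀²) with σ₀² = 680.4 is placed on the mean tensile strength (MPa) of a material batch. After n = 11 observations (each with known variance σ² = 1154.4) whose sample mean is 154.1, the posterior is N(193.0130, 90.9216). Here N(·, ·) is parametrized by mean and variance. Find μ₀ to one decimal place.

The posterior mean is a precision-weighted average: μ_n = (τ₀μ₀ + τ_data·x̄)/(τ₀+τ_data), with τ₀=1/σ₀² and τ_data=n/σ².
Here τ₀ = 1/680.4 = 0.001470 and τ_data = 11/1154.4 = 0.009529, so τ_n = 0.010999.
Rearranging for μ₀: μ₀ = (μ_n·τ_n − τ_data·x̄)/τ₀ = (193.0130·0.010999 − 0.009529·154.1) / 0.001470 = 0.654531/0.001470 ≈ 445.3.

μ₀ = 445.3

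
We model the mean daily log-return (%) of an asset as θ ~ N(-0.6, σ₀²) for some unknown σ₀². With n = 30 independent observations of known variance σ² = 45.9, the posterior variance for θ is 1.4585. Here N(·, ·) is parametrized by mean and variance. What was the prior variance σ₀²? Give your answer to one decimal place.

Posterior precision equals prior precision plus data precision: 1/σ_n² = 1/σ₀² + n/σ².
So 1/σ₀² = 1/1.4585 − 30/45.9 = 0.685636 − 0.653595 = 0.032041.
Hence σ₀² = 1/0.032041 ≈ 31.2.

σ₀² = 31.2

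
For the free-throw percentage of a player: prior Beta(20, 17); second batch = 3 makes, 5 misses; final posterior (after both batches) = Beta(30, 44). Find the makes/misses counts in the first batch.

Sequential conjugate updates are equivalent to a single update on the pooled data, so total successes = posterior α − prior α and total failures = posterior β − prior β.
Total across both batches: 30−20=10 makes, 44−17=27 misses.
Subtract the second batch: 10−3=7 makes and 27−5=22 misses.

7 makes and 22 misses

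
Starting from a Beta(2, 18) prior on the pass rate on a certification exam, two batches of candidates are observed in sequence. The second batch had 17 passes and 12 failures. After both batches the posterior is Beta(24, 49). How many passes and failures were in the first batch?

Sequential conjugate updates are equivalent to a single update on the pooled data, so total successes = posterior α − prior α and total failures = posterior β − prior β.
Total across both batches: 24−2=22 passes, 49−18=31 failures.
Subtract the second batch: 22−17=5 passes and 31−12=19 failures.

5 passes and 19 failures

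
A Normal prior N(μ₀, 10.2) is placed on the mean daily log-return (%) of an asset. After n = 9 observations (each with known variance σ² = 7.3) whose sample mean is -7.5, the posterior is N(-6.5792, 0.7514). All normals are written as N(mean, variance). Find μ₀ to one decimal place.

μ₀ = 5.0

The posterior mean is a precision-weighted average: μ_n = (τ₀μ₀ + τ_data·x̄)/(τ₀+τ_data), with τ₀=1/σ₀² and τ_data=n/σ².
Here τ₀ = 1/10.2 = 0.098039 and τ_data = 9/7.3 = 1.232877, so τ_n = 1.330916.
Rearranging for μ₀: μ₀ = (μ_n·τ_n − τ_data·x̄)/τ₀ = (-6.5792·1.330916 − 1.232877·-7.5) / 0.098039 = 0.490215/0.098039 ≈ 5.0.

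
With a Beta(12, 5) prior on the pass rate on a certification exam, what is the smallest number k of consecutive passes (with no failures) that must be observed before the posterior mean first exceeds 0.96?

After k passes and 0 failures the posterior is Beta(12+k, 5), with mean (12+k)/(12+5+k).
Set (12+k)/(17+k) > 0.96 and solve: k > (0.96·17 − 12)/(1 − 0.96) = 108.000.
The smallest integer exceeding 108.000 is 109.

k = 109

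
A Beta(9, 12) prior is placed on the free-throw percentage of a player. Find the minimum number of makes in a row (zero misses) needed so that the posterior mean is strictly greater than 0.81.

k = 43

After k makes and 0 misses the posterior is Beta(9+k, 12), with mean (9+k)/(9+12+k).
Set (9+k)/(21+k) > 0.81 and solve: k > (0.81·21 − 9)/(1 − 0.81) = 42.158.
The smallest integer exceeding 42.158 is 43.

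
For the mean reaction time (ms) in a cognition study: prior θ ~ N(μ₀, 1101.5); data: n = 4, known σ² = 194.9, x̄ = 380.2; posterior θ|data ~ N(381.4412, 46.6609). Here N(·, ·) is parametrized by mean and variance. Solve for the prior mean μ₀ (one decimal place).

With known observation variance, the Normal–Normal posterior has precision τ_n = τ₀ + n/σ² and mean μ_n = (τ₀μ₀ + (n/σ²)x̄)/τ_n.
Here τ₀ = 1/1101.5 = 0.000908 and τ_data = 4/194.9 = 0.020523, so τ_n = 0.021431.
Rearranging for μ₀: μ₀ = (μ_n·τ_n − τ_data·x̄)/τ₀ = (381.4412·0.021431 − 0.020523·380.2) / 0.000908 = 0.371822/0.000908 ≈ 409.5.

μ₀ = 409.5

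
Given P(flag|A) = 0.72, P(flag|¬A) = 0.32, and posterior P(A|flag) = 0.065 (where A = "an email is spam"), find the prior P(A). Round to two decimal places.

In odds form, posterior odds = prior odds × likelihood ratio, so prior odds = posterior odds ÷ LR.
Posterior odds = 0.065/(1−0.065) = 0.0695. LR = 0.72/0.32 = 2.2500.
Prior odds = 0.0695/2.2500 = 0.0309, so P(A) = 0.0309/(1+0.0309) ≈ 0.03.

P(A) = 0.03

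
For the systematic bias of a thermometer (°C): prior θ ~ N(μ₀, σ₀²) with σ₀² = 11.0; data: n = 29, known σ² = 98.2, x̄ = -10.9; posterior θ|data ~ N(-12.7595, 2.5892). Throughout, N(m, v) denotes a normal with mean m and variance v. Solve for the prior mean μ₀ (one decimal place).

μ₀ = -18.8

With known observation variance, the Normal–Normal posterior has precision τ_n = τ₀ + n/σ² and mean μ_n = (τ₀μ₀ + (n/σ²)x̄)/τ_n.
Here τ₀ = 1/11.0 = 0.090909 and τ_data = 29/98.2 = 0.295316, so τ_n = 0.386225.
Rearranging for μ₀: μ₀ = (μ_n·τ_n − τ_data·x̄)/τ₀ = (-12.7595·0.386225 − 0.295316·-10.9) / 0.090909 = -1.709093/0.090909 ≈ -18.8.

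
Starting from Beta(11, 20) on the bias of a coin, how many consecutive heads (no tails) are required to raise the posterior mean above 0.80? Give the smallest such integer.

k = 70

After k heads and 0 tails the posterior is Beta(11+k, 20), with mean (11+k)/(11+20+k).
Set (11+k)/(31+k) > 0.80 and solve: k > (0.80·31 − 11)/(1 − 0.80) = 69.000.
The smallest integer exceeding 69.000 is 70.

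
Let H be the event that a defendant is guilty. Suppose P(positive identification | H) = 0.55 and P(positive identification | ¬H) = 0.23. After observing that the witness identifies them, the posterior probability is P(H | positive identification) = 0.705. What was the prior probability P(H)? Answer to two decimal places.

Bayes' rule in odds form gives O(H|E) = O(H)·[P(E|H)/P(E|¬H)], hence O(H) = O(H|E)/LR.
Posterior odds = 0.705/(1−0.705) = 2.3898. LR = 0.55/0.23 = 2.3913.
Prior odds = 2.3898/2.3913 = 0.9994, so P(H) = 0.9994/(1+0.9994) ≈ 0.50.

P(H) = 0.50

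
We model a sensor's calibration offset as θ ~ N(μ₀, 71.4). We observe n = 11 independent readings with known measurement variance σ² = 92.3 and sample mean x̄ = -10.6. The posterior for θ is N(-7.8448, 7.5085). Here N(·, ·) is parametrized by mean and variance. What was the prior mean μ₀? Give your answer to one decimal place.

μ₀ = 15.6

The posterior mean is a precision-weighted average: μ_n = (τ₀μ₀ + τ_data·x̄)/(τ₀+τ_data), with τ₀=1/σ₀² and τ_data=n/σ².
Here τ₀ = 1/71.4 = 0.014006 and τ_data = 11/92.3 = 0.119177, so τ_n = 0.133183.
Rearranging for μ₀: μ₀ = (μ_n·τ_n − τ_data·x̄)/τ₀ = (-7.8448·0.133183 − 0.119177·-10.6) / 0.014006 = 0.218482/0.014006 ≈ 15.6.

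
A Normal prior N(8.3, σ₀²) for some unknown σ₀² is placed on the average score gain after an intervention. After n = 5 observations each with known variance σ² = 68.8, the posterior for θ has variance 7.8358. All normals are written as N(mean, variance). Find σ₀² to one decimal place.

σ₀² = 18.2

Posterior precision equals prior precision plus data precision: 1/σ_n² = 1/σ₀² + n/σ².
So 1/σ₀² = 1/7.8358 − 5/68.8 = 0.127619 − 0.072674 = 0.054945.
Hence σ₀² = 1/0.054945 ≈ 18.2.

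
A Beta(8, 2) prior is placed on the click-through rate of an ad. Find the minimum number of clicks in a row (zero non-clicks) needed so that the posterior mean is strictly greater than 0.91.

k = 13

After k clicks and 0 non-clicks the posterior is Beta(8+k, 2), with mean (8+k)/(8+2+k).
Set (8+k)/(10+k) > 0.91 and solve: k > (0.91·10 − 8)/(1 − 0.91) = 12.222.
The smallest integer exceeding 12.222 is 13, and checking k=13: (21)/(23) = 0.9130 > 0.91.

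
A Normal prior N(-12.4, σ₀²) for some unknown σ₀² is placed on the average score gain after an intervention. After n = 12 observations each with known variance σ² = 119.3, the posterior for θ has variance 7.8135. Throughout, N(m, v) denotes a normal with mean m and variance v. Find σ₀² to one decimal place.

σ₀² = 36.5

Posterior precision equals prior precision plus data precision: 1/σ_n² = 1/σ₀² + n/σ².
So 1/σ₀² = 1/7.8135 − 12/119.3 = 0.127984 − 0.100587 = 0.027397.
Hence σ₀² = 1/0.027397 ≈ 36.5.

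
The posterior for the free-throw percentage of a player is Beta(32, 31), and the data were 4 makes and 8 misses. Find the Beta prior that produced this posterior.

A Beta(a, b) prior with s successes and f failures in binomial data gives a Beta(a+s, b+f) posterior.
So a = 32 − 4 = 28 and b = 31 − 8 = 23.

Beta(28, 23)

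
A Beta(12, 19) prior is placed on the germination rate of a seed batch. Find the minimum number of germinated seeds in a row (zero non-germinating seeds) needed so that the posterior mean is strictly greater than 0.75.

k = 46

After k germinated seeds and 0 non-germinating seeds the posterior is Beta(12+k, 19), with mean (12+k)/(12+19+k).
Set (12+k)/(31+k) > 0.75 and solve: k > (0.75·31 − 12)/(1 − 0.75) = 45.000.
The smallest integer exceeding 45.000 is 46.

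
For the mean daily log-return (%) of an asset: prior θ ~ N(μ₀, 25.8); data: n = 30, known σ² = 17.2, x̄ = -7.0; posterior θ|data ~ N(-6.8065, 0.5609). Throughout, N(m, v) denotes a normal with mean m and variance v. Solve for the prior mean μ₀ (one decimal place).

With known observation variance, the Normal–Normal posterior has precision τ_n = τ₀ + n/σ² and mean μ_n = (τ₀μ₀ + (n/σ²)x̄)/τ_n.
Here τ₀ = 1/25.8 = 0.038760 and τ_data = 30/17.2 = 1.744186, so τ_n = 1.782946.
Rearranging for μ₀: μ₀ = (μ_n·τ_n − τ_data·x̄)/τ₀ = (-6.8065·1.782946 − 1.744186·-7.0) / 0.038760 = 0.073680/0.038760 ≈ 1.9.

μ₀ = 1.9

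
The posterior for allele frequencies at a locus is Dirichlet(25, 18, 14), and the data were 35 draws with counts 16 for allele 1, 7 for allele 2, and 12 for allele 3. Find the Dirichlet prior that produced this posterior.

Dirichlet(9, 11, 2)

For a Dirichlet(α) prior with multinomial counts c, the posterior is Dirichlet(α + c) componentwise.
Subtract each count from the matching posterior parameter: 25−16=9, 18−7=11, 14−12=2.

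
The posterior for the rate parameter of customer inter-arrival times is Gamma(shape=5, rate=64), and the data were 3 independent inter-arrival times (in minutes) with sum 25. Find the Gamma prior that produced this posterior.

Gamma(shape=2, rate=39)

Gamma–exponential conjugacy: posterior shape = α + n, posterior rate = β + Σtᵢ.
So α = 5 − 3 = 2 and β = 64 − 25 = 39.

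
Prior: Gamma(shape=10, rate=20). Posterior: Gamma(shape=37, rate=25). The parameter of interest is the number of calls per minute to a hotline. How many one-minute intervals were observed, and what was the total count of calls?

A Gamma(α, β) prior (rate parametrization) on a Poisson rate with n observations summing to S gives posterior Gamma(α+S, β+n).
Matching: Σxᵢ = 37 − 10 = 27 and n = 25 − 20 = 5.

n = 5 one-minute intervals with total 27 calls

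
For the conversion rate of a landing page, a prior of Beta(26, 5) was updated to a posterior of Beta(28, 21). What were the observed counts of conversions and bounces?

2 conversions and 16 bounces

Beta is conjugate to the binomial likelihood: posterior = Beta(α+s, β+f).
Match parameters: s=28−26=2, f=21−5=16.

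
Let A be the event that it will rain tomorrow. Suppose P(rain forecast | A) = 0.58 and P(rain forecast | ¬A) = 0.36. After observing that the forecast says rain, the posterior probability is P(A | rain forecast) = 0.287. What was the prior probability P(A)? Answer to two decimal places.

P(A) = 0.20

Bayes' rule in odds form gives O(A|E) = O(A)·[P(E|A)/P(E|¬A)], hence O(A) = O(A|E)/LR.
Posterior odds = 0.287/(1−0.287) = 0.4025. LR = 0.58/0.36 = 1.6111.
Prior odds = 0.4025/1.6111 = 0.2498, so P(A) = 0.2498/(1+0.2498) ≈ 0.20.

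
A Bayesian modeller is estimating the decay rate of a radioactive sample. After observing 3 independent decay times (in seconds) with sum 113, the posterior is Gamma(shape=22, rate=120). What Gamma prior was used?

Gamma–exponential conjugacy: posterior shape = α + n, posterior rate = β + Σtᵢ.
So α = 22 − 3 = 19 and β = 120 − 113 = 7.

Gamma(shape=19, rate=7)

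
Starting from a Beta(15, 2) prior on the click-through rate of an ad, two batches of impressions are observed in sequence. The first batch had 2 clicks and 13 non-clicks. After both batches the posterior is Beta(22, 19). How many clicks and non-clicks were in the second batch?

5 clicks and 4 non-clicks

Because Beta–binomial updating is additive in the counts, the combined data contributed (α_post−α_prior, β_post−β_prior) successes and failures.
Total across both batches: 22−15=7 clicks, 19−2=17 non-clicks.
Subtract the first batch: 7−2=5 clicks and 17−13=4 non-clicks.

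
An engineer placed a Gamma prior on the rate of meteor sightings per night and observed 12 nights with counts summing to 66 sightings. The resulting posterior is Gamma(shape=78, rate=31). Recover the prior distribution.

Gamma(shape=12, rate=19)

A Gamma(α, β) prior (rate parametrization) on a Poisson rate with n observations summing to S gives posterior Gamma(α+S, β+n).
So α = 78 − 66 = 12 and β = 31 − 12 = 19.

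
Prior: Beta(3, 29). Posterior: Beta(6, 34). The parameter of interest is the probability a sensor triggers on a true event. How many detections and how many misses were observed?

3 detections and 5 misses

Beta is conjugate to the binomial likelihood: posterior = Beta(α+s, β+f).
Match parameters: s=6−3=3, f=34−29=5.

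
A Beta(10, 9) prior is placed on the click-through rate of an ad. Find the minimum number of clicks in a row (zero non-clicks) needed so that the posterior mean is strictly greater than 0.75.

k = 18

After k clicks and 0 non-clicks the posterior is Beta(10+k, 9), with mean (10+k)/(10+9+k).
Set (10+k)/(19+k) > 0.75 and solve: k > (0.75·19 − 10)/(1 − 0.75) = 17.000.
The smallest integer exceeding 17.000 is 18, and checking k=18: (28)/(37) = 0.7568 > 0.75.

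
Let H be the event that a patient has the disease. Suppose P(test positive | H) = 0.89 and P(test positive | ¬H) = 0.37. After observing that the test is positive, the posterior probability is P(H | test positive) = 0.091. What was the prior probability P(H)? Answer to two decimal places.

P(H) = 0.04

Bayes' rule in odds form gives O(H|E) = O(H)·[P(E|H)/P(E|¬H)], hence O(H) = O(H|E)/LR.
Posterior odds = 0.091/(1−0.091) = 0.1001. LR = 0.89/0.37 = 2.4054.
Prior odds = 0.1001/2.4054 = 0.0416, so P(H) = 0.0416/(1+0.0416) ≈ 0.04.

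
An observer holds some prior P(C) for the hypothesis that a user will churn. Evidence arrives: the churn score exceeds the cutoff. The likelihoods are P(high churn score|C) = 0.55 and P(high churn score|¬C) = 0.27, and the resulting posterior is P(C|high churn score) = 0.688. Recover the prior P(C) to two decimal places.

Bayes' rule in odds form gives O(C|E) = O(C)·[P(E|C)/P(E|¬C)], hence O(C) = O(C|E)/LR.
Posterior odds = 0.688/(1−0.688) = 2.2051. LR = 0.55/0.27 = 2.0370.
Prior odds = 2.2051/2.0370 = 1.0825, so P(C) = 1.0825/(1+1.0825) ≈ 0.52.

P(C) = 0.52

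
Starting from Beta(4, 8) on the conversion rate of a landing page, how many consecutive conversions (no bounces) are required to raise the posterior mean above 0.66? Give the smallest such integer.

After k conversions and 0 bounces the posterior is Beta(4+k, 8), with mean (4+k)/(4+8+k).
Set (4+k)/(12+k) > 0.66 and solve: k > (0.66·12 − 4)/(1 − 0.66) = 11.529.
The smallest integer exceeding 11.529 is 12, and checking k=12: (16)/(24) = 0.6667 > 0.66.

k = 12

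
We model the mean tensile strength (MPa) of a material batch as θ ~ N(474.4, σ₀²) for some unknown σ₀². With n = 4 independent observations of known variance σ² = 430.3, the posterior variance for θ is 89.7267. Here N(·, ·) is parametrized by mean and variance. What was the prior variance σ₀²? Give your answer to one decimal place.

Posterior precision equals prior precision plus data precision: 1/σ_n² = 1/σ₀² + n/σ².
So 1/σ₀² = 1/89.7267 − 4/430.3 = 0.011145 − 0.009296 = 0.001849.
Hence σ₀² = 1/0.001849 ≈ 540.8.

σ₀² = 540.8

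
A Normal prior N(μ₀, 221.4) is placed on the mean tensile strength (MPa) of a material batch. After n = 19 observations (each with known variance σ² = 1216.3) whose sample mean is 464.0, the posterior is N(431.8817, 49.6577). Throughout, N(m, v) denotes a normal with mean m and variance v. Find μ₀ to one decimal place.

μ₀ = 320.8

The posterior mean is a precision-weighted average: μ_n = (τ₀μ₀ + τ_data·x̄)/(τ₀+τ_data), with τ₀=1/σ₀² and τ_data=n/σ².
Here τ₀ = 1/221.4 = 0.004517 and τ_data = 19/1216.3 = 0.015621, so τ_n = 0.020138.
Rearranging for μ₀: μ₀ = (μ_n·τ_n − τ_data·x̄)/τ₀ = (431.8817·0.020138 − 0.015621·464.0) / 0.004517 = 1.449090/0.004517 ≈ 320.8.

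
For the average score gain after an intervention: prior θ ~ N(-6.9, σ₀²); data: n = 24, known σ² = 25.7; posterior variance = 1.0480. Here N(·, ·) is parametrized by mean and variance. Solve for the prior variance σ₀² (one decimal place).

σ₀² = 49.1

For the Normal–Normal model with known σ², precisions add: τ_n = τ₀ + n/σ².
So 1/σ₀² = 1/1.0480 − 24/25.7 = 0.954198 − 0.933852 = 0.020346.
Hence σ₀² = 1/0.020346 ≈ 49.1.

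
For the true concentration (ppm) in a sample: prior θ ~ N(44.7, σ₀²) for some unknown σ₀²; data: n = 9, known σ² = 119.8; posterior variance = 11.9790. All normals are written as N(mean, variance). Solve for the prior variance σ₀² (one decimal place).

σ₀² = 119.7

For the Normal–Normal model with known σ², precisions add: τ_n = τ₀ + n/σ².
So 1/σ₀² = 1/11.9790 − 9/119.8 = 0.083479 − 0.075125 = 0.008354.
Hence σ₀² = 1/0.008354 ≈ 119.7.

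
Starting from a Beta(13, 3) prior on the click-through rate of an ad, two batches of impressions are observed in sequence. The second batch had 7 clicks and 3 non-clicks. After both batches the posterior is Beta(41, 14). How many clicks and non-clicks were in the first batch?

Because Beta–binomial updating is additive in the counts, the combined data contributed (α_post−α_prior, β_post−β_prior) successes and failures.
Total across both batches: 41−13=28 clicks, 14−3=11 non-clicks.
Subtract the second batch: 28−7=21 clicks and 11−3=8 non-clicks.

21 clicks and 8 non-clicks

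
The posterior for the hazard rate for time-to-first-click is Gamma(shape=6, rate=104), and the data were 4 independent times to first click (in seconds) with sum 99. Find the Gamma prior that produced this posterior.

Gamma–exponential conjugacy: posterior shape = α + n, posterior rate = β + Σtᵢ.
So α = 6 − 4 = 2 and β = 104 − 99 = 5.

Gamma(shape=2, rate=5)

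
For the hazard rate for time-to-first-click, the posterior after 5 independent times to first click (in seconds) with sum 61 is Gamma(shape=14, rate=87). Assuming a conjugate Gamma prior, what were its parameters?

Gamma(shape=9, rate=26)

Gamma–exponential conjugacy: posterior shape = α + n, posterior rate = β + Σtᵢ.
So α = 14 − 5 = 9 and β = 87 − 61 = 26.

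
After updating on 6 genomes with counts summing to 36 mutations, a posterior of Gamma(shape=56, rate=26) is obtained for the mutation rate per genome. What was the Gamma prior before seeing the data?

A Gamma(α, β) prior (rate parametrization) on a Poisson rate with n observations summing to S gives posterior Gamma(α+S, β+n).
So α = 56 − 36 = 20 and β = 26 − 6 = 20.

Gamma(shape=20, rate=20)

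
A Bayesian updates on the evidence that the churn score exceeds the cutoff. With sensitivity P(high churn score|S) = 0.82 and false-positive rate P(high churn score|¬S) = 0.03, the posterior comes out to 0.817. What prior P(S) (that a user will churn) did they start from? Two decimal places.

Bayes' rule in odds form gives O(S|E) = O(S)·[P(E|S)/P(E|¬S)], hence O(S) = O(S|E)/LR.
Posterior odds = 0.817/(1−0.817) = 4.4645. LR = 0.82/0.03 = 27.3333.
Prior odds = 4.4645/27.3333 = 0.1633, so P(S) = 0.1633/(1+0.1633) ≈ 0.14.

P(S) = 0.14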